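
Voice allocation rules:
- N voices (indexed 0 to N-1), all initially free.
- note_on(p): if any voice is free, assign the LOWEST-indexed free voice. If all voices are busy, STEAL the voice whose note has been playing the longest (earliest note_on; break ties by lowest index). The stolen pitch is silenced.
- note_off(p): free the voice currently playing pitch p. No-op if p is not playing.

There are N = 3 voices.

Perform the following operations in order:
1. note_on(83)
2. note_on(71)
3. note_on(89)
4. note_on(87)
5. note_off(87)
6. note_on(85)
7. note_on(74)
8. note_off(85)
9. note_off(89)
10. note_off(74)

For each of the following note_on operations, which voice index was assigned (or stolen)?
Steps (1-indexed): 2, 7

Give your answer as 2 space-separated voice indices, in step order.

Op 1: note_on(83): voice 0 is free -> assigned | voices=[83 - -]
Op 2: note_on(71): voice 1 is free -> assigned | voices=[83 71 -]
Op 3: note_on(89): voice 2 is free -> assigned | voices=[83 71 89]
Op 4: note_on(87): all voices busy, STEAL voice 0 (pitch 83, oldest) -> assign | voices=[87 71 89]
Op 5: note_off(87): free voice 0 | voices=[- 71 89]
Op 6: note_on(85): voice 0 is free -> assigned | voices=[85 71 89]
Op 7: note_on(74): all voices busy, STEAL voice 1 (pitch 71, oldest) -> assign | voices=[85 74 89]
Op 8: note_off(85): free voice 0 | voices=[- 74 89]
Op 9: note_off(89): free voice 2 | voices=[- 74 -]
Op 10: note_off(74): free voice 1 | voices=[- - -]

Answer: 1 1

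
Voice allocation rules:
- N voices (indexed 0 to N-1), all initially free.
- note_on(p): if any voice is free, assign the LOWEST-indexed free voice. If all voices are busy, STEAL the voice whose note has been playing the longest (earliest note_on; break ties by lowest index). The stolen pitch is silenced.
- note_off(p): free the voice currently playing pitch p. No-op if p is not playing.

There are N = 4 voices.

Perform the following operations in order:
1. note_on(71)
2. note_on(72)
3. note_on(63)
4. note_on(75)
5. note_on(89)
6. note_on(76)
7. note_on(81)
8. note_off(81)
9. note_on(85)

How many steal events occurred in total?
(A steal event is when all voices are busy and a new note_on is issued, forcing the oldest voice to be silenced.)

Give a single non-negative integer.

Op 1: note_on(71): voice 0 is free -> assigned | voices=[71 - - -]
Op 2: note_on(72): voice 1 is free -> assigned | voices=[71 72 - -]
Op 3: note_on(63): voice 2 is free -> assigned | voices=[71 72 63 -]
Op 4: note_on(75): voice 3 is free -> assigned | voices=[71 72 63 75]
Op 5: note_on(89): all voices busy, STEAL voice 0 (pitch 71, oldest) -> assign | voices=[89 72 63 75]
Op 6: note_on(76): all voices busy, STEAL voice 1 (pitch 72, oldest) -> assign | voices=[89 76 63 75]
Op 7: note_on(81): all voices busy, STEAL voice 2 (pitch 63, oldest) -> assign | voices=[89 76 81 75]
Op 8: note_off(81): free voice 2 | voices=[89 76 - 75]
Op 9: note_on(85): voice 2 is free -> assigned | voices=[89 76 85 75]

Answer: 3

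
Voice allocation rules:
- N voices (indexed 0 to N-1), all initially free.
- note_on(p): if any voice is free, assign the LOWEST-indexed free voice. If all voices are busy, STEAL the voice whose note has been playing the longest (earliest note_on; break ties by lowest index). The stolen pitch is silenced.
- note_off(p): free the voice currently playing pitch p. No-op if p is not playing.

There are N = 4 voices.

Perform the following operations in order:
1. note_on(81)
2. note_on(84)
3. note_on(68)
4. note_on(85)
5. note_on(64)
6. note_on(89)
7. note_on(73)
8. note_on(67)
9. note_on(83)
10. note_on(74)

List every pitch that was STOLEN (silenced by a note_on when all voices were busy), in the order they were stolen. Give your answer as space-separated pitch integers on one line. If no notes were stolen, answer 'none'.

Answer: 81 84 68 85 64 89

Derivation:
Op 1: note_on(81): voice 0 is free -> assigned | voices=[81 - - -]
Op 2: note_on(84): voice 1 is free -> assigned | voices=[81 84 - -]
Op 3: note_on(68): voice 2 is free -> assigned | voices=[81 84 68 -]
Op 4: note_on(85): voice 3 is free -> assigned | voices=[81 84 68 85]
Op 5: note_on(64): all voices busy, STEAL voice 0 (pitch 81, oldest) -> assign | voices=[64 84 68 85]
Op 6: note_on(89): all voices busy, STEAL voice 1 (pitch 84, oldest) -> assign | voices=[64 89 68 85]
Op 7: note_on(73): all voices busy, STEAL voice 2 (pitch 68, oldest) -> assign | voices=[64 89 73 85]
Op 8: note_on(67): all voices busy, STEAL voice 3 (pitch 85, oldest) -> assign | voices=[64 89 73 67]
Op 9: note_on(83): all voices busy, STEAL voice 0 (pitch 64, oldest) -> assign | voices=[83 89 73 67]
Op 10: note_on(74): all voices busy, STEAL voice 1 (pitch 89, oldest) -> assign | voices=[83 74 73 67]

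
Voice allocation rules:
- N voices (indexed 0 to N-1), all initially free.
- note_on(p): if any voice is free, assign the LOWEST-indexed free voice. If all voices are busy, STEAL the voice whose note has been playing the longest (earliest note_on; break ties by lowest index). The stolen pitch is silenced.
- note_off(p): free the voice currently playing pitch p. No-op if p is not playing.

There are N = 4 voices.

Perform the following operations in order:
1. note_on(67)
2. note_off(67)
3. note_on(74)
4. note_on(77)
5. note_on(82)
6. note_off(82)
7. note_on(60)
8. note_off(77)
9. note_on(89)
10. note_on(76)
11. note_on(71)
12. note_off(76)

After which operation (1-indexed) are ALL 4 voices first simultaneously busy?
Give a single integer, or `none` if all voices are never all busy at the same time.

Answer: 10

Derivation:
Op 1: note_on(67): voice 0 is free -> assigned | voices=[67 - - -]
Op 2: note_off(67): free voice 0 | voices=[- - - -]
Op 3: note_on(74): voice 0 is free -> assigned | voices=[74 - - -]
Op 4: note_on(77): voice 1 is free -> assigned | voices=[74 77 - -]
Op 5: note_on(82): voice 2 is free -> assigned | voices=[74 77 82 -]
Op 6: note_off(82): free voice 2 | voices=[74 77 - -]
Op 7: note_on(60): voice 2 is free -> assigned | voices=[74 77 60 -]
Op 8: note_off(77): free voice 1 | voices=[74 - 60 -]
Op 9: note_on(89): voice 1 is free -> assigned | voices=[74 89 60 -]
Op 10: note_on(76): voice 3 is free -> assigned | voices=[74 89 60 76]
Op 11: note_on(71): all voices busy, STEAL voice 0 (pitch 74, oldest) -> assign | voices=[71 89 60 76]
Op 12: note_off(76): free voice 3 | voices=[71 89 60 -]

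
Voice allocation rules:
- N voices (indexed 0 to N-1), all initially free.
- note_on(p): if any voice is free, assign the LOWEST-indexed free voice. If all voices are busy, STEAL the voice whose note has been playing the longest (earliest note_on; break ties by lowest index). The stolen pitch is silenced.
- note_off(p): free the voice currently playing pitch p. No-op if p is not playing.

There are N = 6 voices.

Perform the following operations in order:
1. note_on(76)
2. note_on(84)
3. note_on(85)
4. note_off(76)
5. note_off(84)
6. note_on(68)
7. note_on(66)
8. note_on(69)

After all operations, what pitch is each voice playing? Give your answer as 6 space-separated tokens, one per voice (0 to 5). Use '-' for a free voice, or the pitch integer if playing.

Op 1: note_on(76): voice 0 is free -> assigned | voices=[76 - - - - -]
Op 2: note_on(84): voice 1 is free -> assigned | voices=[76 84 - - - -]
Op 3: note_on(85): voice 2 is free -> assigned | voices=[76 84 85 - - -]
Op 4: note_off(76): free voice 0 | voices=[- 84 85 - - -]
Op 5: note_off(84): free voice 1 | voices=[- - 85 - - -]
Op 6: note_on(68): voice 0 is free -> assigned | voices=[68 - 85 - - -]
Op 7: note_on(66): voice 1 is free -> assigned | voices=[68 66 85 - - -]
Op 8: note_on(69): voice 3 is free -> assigned | voices=[68 66 85 69 - -]

Answer: 68 66 85 69 - -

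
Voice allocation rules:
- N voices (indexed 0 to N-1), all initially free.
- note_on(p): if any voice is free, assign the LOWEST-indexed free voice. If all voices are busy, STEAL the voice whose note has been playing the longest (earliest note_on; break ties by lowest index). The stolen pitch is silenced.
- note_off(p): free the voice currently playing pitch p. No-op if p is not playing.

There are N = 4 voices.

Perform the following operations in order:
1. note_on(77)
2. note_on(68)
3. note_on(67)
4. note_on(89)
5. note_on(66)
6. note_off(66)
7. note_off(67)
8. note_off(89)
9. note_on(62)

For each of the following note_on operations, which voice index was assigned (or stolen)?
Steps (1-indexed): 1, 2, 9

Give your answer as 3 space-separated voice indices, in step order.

Op 1: note_on(77): voice 0 is free -> assigned | voices=[77 - - -]
Op 2: note_on(68): voice 1 is free -> assigned | voices=[77 68 - -]
Op 3: note_on(67): voice 2 is free -> assigned | voices=[77 68 67 -]
Op 4: note_on(89): voice 3 is free -> assigned | voices=[77 68 67 89]
Op 5: note_on(66): all voices busy, STEAL voice 0 (pitch 77, oldest) -> assign | voices=[66 68 67 89]
Op 6: note_off(66): free voice 0 | voices=[- 68 67 89]
Op 7: note_off(67): free voice 2 | voices=[- 68 - 89]
Op 8: note_off(89): free voice 3 | voices=[- 68 - -]
Op 9: note_on(62): voice 0 is free -> assigned | voices=[62 68 - -]

Answer: 0 1 0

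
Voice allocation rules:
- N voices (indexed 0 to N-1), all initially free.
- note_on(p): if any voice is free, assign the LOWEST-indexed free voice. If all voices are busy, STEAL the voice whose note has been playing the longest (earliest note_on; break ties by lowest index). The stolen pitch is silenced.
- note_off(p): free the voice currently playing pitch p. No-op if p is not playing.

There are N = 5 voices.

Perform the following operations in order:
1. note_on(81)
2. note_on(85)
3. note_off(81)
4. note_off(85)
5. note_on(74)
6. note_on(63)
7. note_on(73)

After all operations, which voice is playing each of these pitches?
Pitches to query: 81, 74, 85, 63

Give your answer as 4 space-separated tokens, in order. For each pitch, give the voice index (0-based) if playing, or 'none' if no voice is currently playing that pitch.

Op 1: note_on(81): voice 0 is free -> assigned | voices=[81 - - - -]
Op 2: note_on(85): voice 1 is free -> assigned | voices=[81 85 - - -]
Op 3: note_off(81): free voice 0 | voices=[- 85 - - -]
Op 4: note_off(85): free voice 1 | voices=[- - - - -]
Op 5: note_on(74): voice 0 is free -> assigned | voices=[74 - - - -]
Op 6: note_on(63): voice 1 is free -> assigned | voices=[74 63 - - -]
Op 7: note_on(73): voice 2 is free -> assigned | voices=[74 63 73 - -]

Answer: none 0 none 1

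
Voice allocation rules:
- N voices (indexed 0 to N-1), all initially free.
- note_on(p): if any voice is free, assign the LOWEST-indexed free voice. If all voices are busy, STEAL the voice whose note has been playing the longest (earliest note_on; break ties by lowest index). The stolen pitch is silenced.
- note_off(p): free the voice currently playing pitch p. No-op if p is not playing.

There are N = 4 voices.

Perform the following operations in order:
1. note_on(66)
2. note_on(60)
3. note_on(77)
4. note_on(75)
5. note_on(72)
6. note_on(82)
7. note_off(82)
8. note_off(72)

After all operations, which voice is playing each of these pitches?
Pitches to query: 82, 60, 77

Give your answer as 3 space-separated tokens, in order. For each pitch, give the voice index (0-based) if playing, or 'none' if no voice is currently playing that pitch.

Answer: none none 2

Derivation:
Op 1: note_on(66): voice 0 is free -> assigned | voices=[66 - - -]
Op 2: note_on(60): voice 1 is free -> assigned | voices=[66 60 - -]
Op 3: note_on(77): voice 2 is free -> assigned | voices=[66 60 77 -]
Op 4: note_on(75): voice 3 is free -> assigned | voices=[66 60 77 75]
Op 5: note_on(72): all voices busy, STEAL voice 0 (pitch 66, oldest) -> assign | voices=[72 60 77 75]
Op 6: note_on(82): all voices busy, STEAL voice 1 (pitch 60, oldest) -> assign | voices=[72 82 77 75]
Op 7: note_off(82): free voice 1 | voices=[72 - 77 75]
Op 8: note_off(72): free voice 0 | voices=[- - 77 75]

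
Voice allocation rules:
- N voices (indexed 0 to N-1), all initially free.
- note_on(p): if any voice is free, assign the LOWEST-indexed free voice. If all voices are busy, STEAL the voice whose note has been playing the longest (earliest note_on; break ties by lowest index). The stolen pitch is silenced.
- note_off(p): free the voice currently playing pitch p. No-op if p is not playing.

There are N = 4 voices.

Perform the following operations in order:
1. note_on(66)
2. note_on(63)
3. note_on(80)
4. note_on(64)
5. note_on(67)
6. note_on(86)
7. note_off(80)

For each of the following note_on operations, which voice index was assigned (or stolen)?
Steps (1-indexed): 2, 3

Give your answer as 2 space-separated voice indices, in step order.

Op 1: note_on(66): voice 0 is free -> assigned | voices=[66 - - -]
Op 2: note_on(63): voice 1 is free -> assigned | voices=[66 63 - -]
Op 3: note_on(80): voice 2 is free -> assigned | voices=[66 63 80 -]
Op 4: note_on(64): voice 3 is free -> assigned | voices=[66 63 80 64]
Op 5: note_on(67): all voices busy, STEAL voice 0 (pitch 66, oldest) -> assign | voices=[67 63 80 64]
Op 6: note_on(86): all voices busy, STEAL voice 1 (pitch 63, oldest) -> assign | voices=[67 86 80 64]
Op 7: note_off(80): free voice 2 | voices=[67 86 - 64]

Answer: 1 2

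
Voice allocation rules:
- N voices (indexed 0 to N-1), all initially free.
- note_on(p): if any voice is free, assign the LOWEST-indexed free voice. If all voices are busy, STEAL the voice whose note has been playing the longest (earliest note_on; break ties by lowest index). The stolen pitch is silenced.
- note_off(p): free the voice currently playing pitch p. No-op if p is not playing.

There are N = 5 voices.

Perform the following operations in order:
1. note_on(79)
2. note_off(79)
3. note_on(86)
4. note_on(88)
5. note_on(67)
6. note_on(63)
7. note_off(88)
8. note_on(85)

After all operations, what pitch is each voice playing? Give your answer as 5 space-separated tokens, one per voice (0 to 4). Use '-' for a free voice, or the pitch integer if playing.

Op 1: note_on(79): voice 0 is free -> assigned | voices=[79 - - - -]
Op 2: note_off(79): free voice 0 | voices=[- - - - -]
Op 3: note_on(86): voice 0 is free -> assigned | voices=[86 - - - -]
Op 4: note_on(88): voice 1 is free -> assigned | voices=[86 88 - - -]
Op 5: note_on(67): voice 2 is free -> assigned | voices=[86 88 67 - -]
Op 6: note_on(63): voice 3 is free -> assigned | voices=[86 88 67 63 -]
Op 7: note_off(88): free voice 1 | voices=[86 - 67 63 -]
Op 8: note_on(85): voice 1 is free -> assigned | voices=[86 85 67 63 -]

Answer: 86 85 67 63 -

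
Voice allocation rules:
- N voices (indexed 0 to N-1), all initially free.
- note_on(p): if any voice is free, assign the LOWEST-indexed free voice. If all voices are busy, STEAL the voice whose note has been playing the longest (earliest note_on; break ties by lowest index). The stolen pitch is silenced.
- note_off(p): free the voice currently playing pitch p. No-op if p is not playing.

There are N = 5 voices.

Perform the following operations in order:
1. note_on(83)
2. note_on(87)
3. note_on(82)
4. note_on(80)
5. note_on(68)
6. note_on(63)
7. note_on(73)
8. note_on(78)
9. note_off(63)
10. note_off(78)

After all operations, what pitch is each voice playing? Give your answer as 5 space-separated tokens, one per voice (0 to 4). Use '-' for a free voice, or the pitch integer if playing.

Op 1: note_on(83): voice 0 is free -> assigned | voices=[83 - - - -]
Op 2: note_on(87): voice 1 is free -> assigned | voices=[83 87 - - -]
Op 3: note_on(82): voice 2 is free -> assigned | voices=[83 87 82 - -]
Op 4: note_on(80): voice 3 is free -> assigned | voices=[83 87 82 80 -]
Op 5: note_on(68): voice 4 is free -> assigned | voices=[83 87 82 80 68]
Op 6: note_on(63): all voices busy, STEAL voice 0 (pitch 83, oldest) -> assign | voices=[63 87 82 80 68]
Op 7: note_on(73): all voices busy, STEAL voice 1 (pitch 87, oldest) -> assign | voices=[63 73 82 80 68]
Op 8: note_on(78): all voices busy, STEAL voice 2 (pitch 82, oldest) -> assign | voices=[63 73 78 80 68]
Op 9: note_off(63): free voice 0 | voices=[- 73 78 80 68]
Op 10: note_off(78): free voice 2 | voices=[- 73 - 80 68]

Answer: - 73 - 80 68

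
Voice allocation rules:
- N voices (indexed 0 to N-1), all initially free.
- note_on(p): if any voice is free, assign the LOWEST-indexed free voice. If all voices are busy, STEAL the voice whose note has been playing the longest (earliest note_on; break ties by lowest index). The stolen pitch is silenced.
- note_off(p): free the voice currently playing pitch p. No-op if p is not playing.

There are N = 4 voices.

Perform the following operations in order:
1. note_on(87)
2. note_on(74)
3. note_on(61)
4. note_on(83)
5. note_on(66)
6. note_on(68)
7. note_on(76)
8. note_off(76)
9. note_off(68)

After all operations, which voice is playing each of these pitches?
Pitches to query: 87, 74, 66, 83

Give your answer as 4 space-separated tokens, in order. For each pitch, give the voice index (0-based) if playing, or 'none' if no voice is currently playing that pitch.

Op 1: note_on(87): voice 0 is free -> assigned | voices=[87 - - -]
Op 2: note_on(74): voice 1 is free -> assigned | voices=[87 74 - -]
Op 3: note_on(61): voice 2 is free -> assigned | voices=[87 74 61 -]
Op 4: note_on(83): voice 3 is free -> assigned | voices=[87 74 61 83]
Op 5: note_on(66): all voices busy, STEAL voice 0 (pitch 87, oldest) -> assign | voices=[66 74 61 83]
Op 6: note_on(68): all voices busy, STEAL voice 1 (pitch 74, oldest) -> assign | voices=[66 68 61 83]
Op 7: note_on(76): all voices busy, STEAL voice 2 (pitch 61, oldest) -> assign | voices=[66 68 76 83]
Op 8: note_off(76): free voice 2 | voices=[66 68 - 83]
Op 9: note_off(68): free voice 1 | voices=[66 - - 83]

Answer: none none 0 3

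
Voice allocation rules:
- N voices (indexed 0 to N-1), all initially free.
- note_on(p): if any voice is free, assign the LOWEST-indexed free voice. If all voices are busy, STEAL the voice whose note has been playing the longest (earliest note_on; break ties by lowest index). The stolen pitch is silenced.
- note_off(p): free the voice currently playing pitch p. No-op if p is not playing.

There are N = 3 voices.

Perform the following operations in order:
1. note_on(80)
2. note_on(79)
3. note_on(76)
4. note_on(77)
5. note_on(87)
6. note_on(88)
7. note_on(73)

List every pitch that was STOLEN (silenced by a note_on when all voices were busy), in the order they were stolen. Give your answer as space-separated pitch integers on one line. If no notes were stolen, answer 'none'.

Answer: 80 79 76 77

Derivation:
Op 1: note_on(80): voice 0 is free -> assigned | voices=[80 - -]
Op 2: note_on(79): voice 1 is free -> assigned | voices=[80 79 -]
Op 3: note_on(76): voice 2 is free -> assigned | voices=[80 79 76]
Op 4: note_on(77): all voices busy, STEAL voice 0 (pitch 80, oldest) -> assign | voices=[77 79 76]
Op 5: note_on(87): all voices busy, STEAL voice 1 (pitch 79, oldest) -> assign | voices=[77 87 76]
Op 6: note_on(88): all voices busy, STEAL voice 2 (pitch 76, oldest) -> assign | voices=[77 87 88]
Op 7: note_on(73): all voices busy, STEAL voice 0 (pitch 77, oldest) -> assign | voices=[73 87 88]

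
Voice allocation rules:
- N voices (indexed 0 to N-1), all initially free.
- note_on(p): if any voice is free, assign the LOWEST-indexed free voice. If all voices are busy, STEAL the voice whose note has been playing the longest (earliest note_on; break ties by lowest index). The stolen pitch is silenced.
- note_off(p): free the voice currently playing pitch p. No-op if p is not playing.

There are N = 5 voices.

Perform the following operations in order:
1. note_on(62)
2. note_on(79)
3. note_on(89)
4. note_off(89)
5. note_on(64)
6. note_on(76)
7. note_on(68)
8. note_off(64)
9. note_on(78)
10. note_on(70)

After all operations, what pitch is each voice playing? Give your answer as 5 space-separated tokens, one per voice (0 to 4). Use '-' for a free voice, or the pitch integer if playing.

Answer: 70 79 78 76 68

Derivation:
Op 1: note_on(62): voice 0 is free -> assigned | voices=[62 - - - -]
Op 2: note_on(79): voice 1 is free -> assigned | voices=[62 79 - - -]
Op 3: note_on(89): voice 2 is free -> assigned | voices=[62 79 89 - -]
Op 4: note_off(89): free voice 2 | voices=[62 79 - - -]
Op 5: note_on(64): voice 2 is free -> assigned | voices=[62 79 64 - -]
Op 6: note_on(76): voice 3 is free -> assigned | voices=[62 79 64 76 -]
Op 7: note_on(68): voice 4 is free -> assigned | voices=[62 79 64 76 68]
Op 8: note_off(64): free voice 2 | voices=[62 79 - 76 68]
Op 9: note_on(78): voice 2 is free -> assigned | voices=[62 79 78 76 68]
Op 10: note_on(70): all voices busy, STEAL voice 0 (pitch 62, oldest) -> assign | voices=[70 79 78 76 68]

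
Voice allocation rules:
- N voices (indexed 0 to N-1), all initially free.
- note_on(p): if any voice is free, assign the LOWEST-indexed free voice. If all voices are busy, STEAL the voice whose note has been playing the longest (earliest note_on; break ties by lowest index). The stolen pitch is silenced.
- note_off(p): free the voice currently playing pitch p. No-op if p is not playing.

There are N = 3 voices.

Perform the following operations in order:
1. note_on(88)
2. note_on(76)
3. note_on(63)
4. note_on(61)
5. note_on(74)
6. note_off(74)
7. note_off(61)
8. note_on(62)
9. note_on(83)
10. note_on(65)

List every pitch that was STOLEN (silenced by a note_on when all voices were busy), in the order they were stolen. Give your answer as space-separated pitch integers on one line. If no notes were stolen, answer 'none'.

Answer: 88 76 63

Derivation:
Op 1: note_on(88): voice 0 is free -> assigned | voices=[88 - -]
Op 2: note_on(76): voice 1 is free -> assigned | voices=[88 76 -]
Op 3: note_on(63): voice 2 is free -> assigned | voices=[88 76 63]
Op 4: note_on(61): all voices busy, STEAL voice 0 (pitch 88, oldest) -> assign | voices=[61 76 63]
Op 5: note_on(74): all voices busy, STEAL voice 1 (pitch 76, oldest) -> assign | voices=[61 74 63]
Op 6: note_off(74): free voice 1 | voices=[61 - 63]
Op 7: note_off(61): free voice 0 | voices=[- - 63]
Op 8: note_on(62): voice 0 is free -> assigned | voices=[62 - 63]
Op 9: note_on(83): voice 1 is free -> assigned | voices=[62 83 63]
Op 10: note_on(65): all voices busy, STEAL voice 2 (pitch 63, oldest) -> assign | voices=[62 83 65]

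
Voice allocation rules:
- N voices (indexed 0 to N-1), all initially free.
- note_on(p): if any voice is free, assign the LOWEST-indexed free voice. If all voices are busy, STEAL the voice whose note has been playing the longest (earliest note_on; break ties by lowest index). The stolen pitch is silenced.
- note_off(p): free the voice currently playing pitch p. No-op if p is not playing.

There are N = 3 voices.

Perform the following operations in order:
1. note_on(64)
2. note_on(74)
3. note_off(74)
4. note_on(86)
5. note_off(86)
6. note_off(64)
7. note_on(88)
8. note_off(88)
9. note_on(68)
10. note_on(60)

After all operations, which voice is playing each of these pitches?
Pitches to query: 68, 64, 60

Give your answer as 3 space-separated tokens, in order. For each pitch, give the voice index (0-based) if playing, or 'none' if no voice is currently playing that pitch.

Op 1: note_on(64): voice 0 is free -> assigned | voices=[64 - -]
Op 2: note_on(74): voice 1 is free -> assigned | voices=[64 74 -]
Op 3: note_off(74): free voice 1 | voices=[64 - -]
Op 4: note_on(86): voice 1 is free -> assigned | voices=[64 86 -]
Op 5: note_off(86): free voice 1 | voices=[64 - -]
Op 6: note_off(64): free voice 0 | voices=[- - -]
Op 7: note_on(88): voice 0 is free -> assigned | voices=[88 - -]
Op 8: note_off(88): free voice 0 | voices=[- - -]
Op 9: note_on(68): voice 0 is free -> assigned | voices=[68 - -]
Op 10: note_on(60): voice 1 is free -> assigned | voices=[68 60 -]

Answer: 0 none 1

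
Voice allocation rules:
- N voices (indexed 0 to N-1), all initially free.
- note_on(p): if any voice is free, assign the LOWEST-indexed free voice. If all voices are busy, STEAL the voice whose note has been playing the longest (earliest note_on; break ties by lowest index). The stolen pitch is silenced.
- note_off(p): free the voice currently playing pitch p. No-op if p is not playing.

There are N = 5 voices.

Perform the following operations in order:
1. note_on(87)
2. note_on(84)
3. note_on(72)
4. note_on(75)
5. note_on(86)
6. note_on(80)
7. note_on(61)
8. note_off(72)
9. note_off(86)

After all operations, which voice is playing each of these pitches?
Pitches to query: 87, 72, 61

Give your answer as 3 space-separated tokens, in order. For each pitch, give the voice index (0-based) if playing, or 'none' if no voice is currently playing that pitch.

Op 1: note_on(87): voice 0 is free -> assigned | voices=[87 - - - -]
Op 2: note_on(84): voice 1 is free -> assigned | voices=[87 84 - - -]
Op 3: note_on(72): voice 2 is free -> assigned | voices=[87 84 72 - -]
Op 4: note_on(75): voice 3 is free -> assigned | voices=[87 84 72 75 -]
Op 5: note_on(86): voice 4 is free -> assigned | voices=[87 84 72 75 86]
Op 6: note_on(80): all voices busy, STEAL voice 0 (pitch 87, oldest) -> assign | voices=[80 84 72 75 86]
Op 7: note_on(61): all voices busy, STEAL voice 1 (pitch 84, oldest) -> assign | voices=[80 61 72 75 86]
Op 8: note_off(72): free voice 2 | voices=[80 61 - 75 86]
Op 9: note_off(86): free voice 4 | voices=[80 61 - 75 -]

Answer: none none 1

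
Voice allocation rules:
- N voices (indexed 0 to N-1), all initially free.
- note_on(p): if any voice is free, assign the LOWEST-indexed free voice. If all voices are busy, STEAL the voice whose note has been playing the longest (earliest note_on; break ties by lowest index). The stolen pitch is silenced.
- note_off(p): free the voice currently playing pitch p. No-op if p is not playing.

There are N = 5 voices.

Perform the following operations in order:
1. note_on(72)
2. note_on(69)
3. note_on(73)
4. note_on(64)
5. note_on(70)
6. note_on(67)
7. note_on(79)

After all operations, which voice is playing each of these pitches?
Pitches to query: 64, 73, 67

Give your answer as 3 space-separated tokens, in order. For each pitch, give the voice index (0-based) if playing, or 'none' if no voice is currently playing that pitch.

Answer: 3 2 0

Derivation:
Op 1: note_on(72): voice 0 is free -> assigned | voices=[72 - - - -]
Op 2: note_on(69): voice 1 is free -> assigned | voices=[72 69 - - -]
Op 3: note_on(73): voice 2 is free -> assigned | voices=[72 69 73 - -]
Op 4: note_on(64): voice 3 is free -> assigned | voices=[72 69 73 64 -]
Op 5: note_on(70): voice 4 is free -> assigned | voices=[72 69 73 64 70]
Op 6: note_on(67): all voices busy, STEAL voice 0 (pitch 72, oldest) -> assign | voices=[67 69 73 64 70]
Op 7: note_on(79): all voices busy, STEAL voice 1 (pitch 69, oldest) -> assign | voices=[67 79 73 64 70]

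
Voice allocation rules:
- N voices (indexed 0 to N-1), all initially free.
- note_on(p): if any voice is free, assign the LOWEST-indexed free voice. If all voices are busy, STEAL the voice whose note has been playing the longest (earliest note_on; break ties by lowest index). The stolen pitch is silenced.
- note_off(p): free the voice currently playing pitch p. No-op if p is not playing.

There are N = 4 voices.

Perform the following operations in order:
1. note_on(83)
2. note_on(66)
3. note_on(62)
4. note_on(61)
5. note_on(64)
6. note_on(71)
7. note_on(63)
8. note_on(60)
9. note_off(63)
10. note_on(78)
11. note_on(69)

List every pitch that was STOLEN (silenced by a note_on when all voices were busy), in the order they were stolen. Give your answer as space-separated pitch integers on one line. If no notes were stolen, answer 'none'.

Op 1: note_on(83): voice 0 is free -> assigned | voices=[83 - - -]
Op 2: note_on(66): voice 1 is free -> assigned | voices=[83 66 - -]
Op 3: note_on(62): voice 2 is free -> assigned | voices=[83 66 62 -]
Op 4: note_on(61): voice 3 is free -> assigned | voices=[83 66 62 61]
Op 5: note_on(64): all voices busy, STEAL voice 0 (pitch 83, oldest) -> assign | voices=[64 66 62 61]
Op 6: note_on(71): all voices busy, STEAL voice 1 (pitch 66, oldest) -> assign | voices=[64 71 62 61]
Op 7: note_on(63): all voices busy, STEAL voice 2 (pitch 62, oldest) -> assign | voices=[64 71 63 61]
Op 8: note_on(60): all voices busy, STEAL voice 3 (pitch 61, oldest) -> assign | voices=[64 71 63 60]
Op 9: note_off(63): free voice 2 | voices=[64 71 - 60]
Op 10: note_on(78): voice 2 is free -> assigned | voices=[64 71 78 60]
Op 11: note_on(69): all voices busy, STEAL voice 0 (pitch 64, oldest) -> assign | voices=[69 71 78 60]

Answer: 83 66 62 61 64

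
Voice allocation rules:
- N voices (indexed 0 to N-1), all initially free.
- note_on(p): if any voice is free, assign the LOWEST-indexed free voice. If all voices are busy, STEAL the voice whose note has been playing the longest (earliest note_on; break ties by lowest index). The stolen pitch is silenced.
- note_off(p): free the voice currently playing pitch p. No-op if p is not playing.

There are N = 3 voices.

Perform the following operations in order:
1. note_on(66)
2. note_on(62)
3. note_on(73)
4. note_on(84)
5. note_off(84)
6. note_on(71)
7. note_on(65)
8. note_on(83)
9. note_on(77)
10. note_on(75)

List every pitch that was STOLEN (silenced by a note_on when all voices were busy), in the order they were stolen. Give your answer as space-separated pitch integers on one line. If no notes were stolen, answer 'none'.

Op 1: note_on(66): voice 0 is free -> assigned | voices=[66 - -]
Op 2: note_on(62): voice 1 is free -> assigned | voices=[66 62 -]
Op 3: note_on(73): voice 2 is free -> assigned | voices=[66 62 73]
Op 4: note_on(84): all voices busy, STEAL voice 0 (pitch 66, oldest) -> assign | voices=[84 62 73]
Op 5: note_off(84): free voice 0 | voices=[- 62 73]
Op 6: note_on(71): voice 0 is free -> assigned | voices=[71 62 73]
Op 7: note_on(65): all voices busy, STEAL voice 1 (pitch 62, oldest) -> assign | voices=[71 65 73]
Op 8: note_on(83): all voices busy, STEAL voice 2 (pitch 73, oldest) -> assign | voices=[71 65 83]
Op 9: note_on(77): all voices busy, STEAL voice 0 (pitch 71, oldest) -> assign | voices=[77 65 83]
Op 10: note_on(75): all voices busy, STEAL voice 1 (pitch 65, oldest) -> assign | voices=[77 75 83]

Answer: 66 62 73 71 65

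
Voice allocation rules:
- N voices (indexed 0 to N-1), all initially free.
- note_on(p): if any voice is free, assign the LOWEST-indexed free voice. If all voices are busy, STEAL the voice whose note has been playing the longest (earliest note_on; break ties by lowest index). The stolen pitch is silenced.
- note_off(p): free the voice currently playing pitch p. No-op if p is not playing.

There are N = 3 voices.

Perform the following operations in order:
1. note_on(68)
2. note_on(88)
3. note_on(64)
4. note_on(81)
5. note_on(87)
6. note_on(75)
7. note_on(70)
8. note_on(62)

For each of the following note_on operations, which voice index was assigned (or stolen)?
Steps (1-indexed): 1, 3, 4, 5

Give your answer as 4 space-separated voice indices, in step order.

Op 1: note_on(68): voice 0 is free -> assigned | voices=[68 - -]
Op 2: note_on(88): voice 1 is free -> assigned | voices=[68 88 -]
Op 3: note_on(64): voice 2 is free -> assigned | voices=[68 88 64]
Op 4: note_on(81): all voices busy, STEAL voice 0 (pitch 68, oldest) -> assign | voices=[81 88 64]
Op 5: note_on(87): all voices busy, STEAL voice 1 (pitch 88, oldest) -> assign | voices=[81 87 64]
Op 6: note_on(75): all voices busy, STEAL voice 2 (pitch 64, oldest) -> assign | voices=[81 87 75]
Op 7: note_on(70): all voices busy, STEAL voice 0 (pitch 81, oldest) -> assign | voices=[70 87 75]
Op 8: note_on(62): all voices busy, STEAL voice 1 (pitch 87, oldest) -> assign | voices=[70 62 75]

Answer: 0 2 0 1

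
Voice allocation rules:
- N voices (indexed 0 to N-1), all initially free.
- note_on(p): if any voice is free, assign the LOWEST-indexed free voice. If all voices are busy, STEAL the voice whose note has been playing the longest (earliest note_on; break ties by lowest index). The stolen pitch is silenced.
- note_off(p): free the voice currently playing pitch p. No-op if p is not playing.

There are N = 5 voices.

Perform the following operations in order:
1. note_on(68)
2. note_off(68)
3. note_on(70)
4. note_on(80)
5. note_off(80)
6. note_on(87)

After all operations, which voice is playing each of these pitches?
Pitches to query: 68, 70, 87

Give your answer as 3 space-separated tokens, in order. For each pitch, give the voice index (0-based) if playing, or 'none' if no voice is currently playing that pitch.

Op 1: note_on(68): voice 0 is free -> assigned | voices=[68 - - - -]
Op 2: note_off(68): free voice 0 | voices=[- - - - -]
Op 3: note_on(70): voice 0 is free -> assigned | voices=[70 - - - -]
Op 4: note_on(80): voice 1 is free -> assigned | voices=[70 80 - - -]
Op 5: note_off(80): free voice 1 | voices=[70 - - - -]
Op 6: note_on(87): voice 1 is free -> assigned | voices=[70 87 - - -]

Answer: none 0 1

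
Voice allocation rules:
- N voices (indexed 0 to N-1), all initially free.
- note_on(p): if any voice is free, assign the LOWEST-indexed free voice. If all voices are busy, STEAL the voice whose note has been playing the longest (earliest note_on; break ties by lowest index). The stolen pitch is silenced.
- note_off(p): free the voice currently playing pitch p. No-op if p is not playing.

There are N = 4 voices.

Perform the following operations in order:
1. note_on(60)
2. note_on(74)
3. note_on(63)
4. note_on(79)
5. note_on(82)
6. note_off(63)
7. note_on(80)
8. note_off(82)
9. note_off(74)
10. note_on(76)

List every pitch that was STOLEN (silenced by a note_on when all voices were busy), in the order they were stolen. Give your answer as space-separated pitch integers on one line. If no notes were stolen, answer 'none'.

Answer: 60

Derivation:
Op 1: note_on(60): voice 0 is free -> assigned | voices=[60 - - -]
Op 2: note_on(74): voice 1 is free -> assigned | voices=[60 74 - -]
Op 3: note_on(63): voice 2 is free -> assigned | voices=[60 74 63 -]
Op 4: note_on(79): voice 3 is free -> assigned | voices=[60 74 63 79]
Op 5: note_on(82): all voices busy, STEAL voice 0 (pitch 60, oldest) -> assign | voices=[82 74 63 79]
Op 6: note_off(63): free voice 2 | voices=[82 74 - 79]
Op 7: note_on(80): voice 2 is free -> assigned | voices=[82 74 80 79]
Op 8: note_off(82): free voice 0 | voices=[- 74 80 79]
Op 9: note_off(74): free voice 1 | voices=[- - 80 79]
Op 10: note_on(76): voice 0 is free -> assigned | voices=[76 - 80 79]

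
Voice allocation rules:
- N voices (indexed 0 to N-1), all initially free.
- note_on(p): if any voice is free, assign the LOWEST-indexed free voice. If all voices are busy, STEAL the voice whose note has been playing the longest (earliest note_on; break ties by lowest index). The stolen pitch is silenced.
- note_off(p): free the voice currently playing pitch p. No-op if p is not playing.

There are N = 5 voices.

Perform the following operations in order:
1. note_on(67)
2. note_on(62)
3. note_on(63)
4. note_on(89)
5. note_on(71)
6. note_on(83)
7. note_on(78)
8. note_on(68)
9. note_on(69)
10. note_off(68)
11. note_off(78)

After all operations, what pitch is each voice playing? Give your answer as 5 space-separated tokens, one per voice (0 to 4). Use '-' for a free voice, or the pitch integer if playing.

Op 1: note_on(67): voice 0 is free -> assigned | voices=[67 - - - -]
Op 2: note_on(62): voice 1 is free -> assigned | voices=[67 62 - - -]
Op 3: note_on(63): voice 2 is free -> assigned | voices=[67 62 63 - -]
Op 4: note_on(89): voice 3 is free -> assigned | voices=[67 62 63 89 -]
Op 5: note_on(71): voice 4 is free -> assigned | voices=[67 62 63 89 71]
Op 6: note_on(83): all voices busy, STEAL voice 0 (pitch 67, oldest) -> assign | voices=[83 62 63 89 71]
Op 7: note_on(78): all voices busy, STEAL voice 1 (pitch 62, oldest) -> assign | voices=[83 78 63 89 71]
Op 8: note_on(68): all voices busy, STEAL voice 2 (pitch 63, oldest) -> assign | voices=[83 78 68 89 71]
Op 9: note_on(69): all voices busy, STEAL voice 3 (pitch 89, oldest) -> assign | voices=[83 78 68 69 71]
Op 10: note_off(68): free voice 2 | voices=[83 78 - 69 71]
Op 11: note_off(78): free voice 1 | voices=[83 - - 69 71]

Answer: 83 - - 69 71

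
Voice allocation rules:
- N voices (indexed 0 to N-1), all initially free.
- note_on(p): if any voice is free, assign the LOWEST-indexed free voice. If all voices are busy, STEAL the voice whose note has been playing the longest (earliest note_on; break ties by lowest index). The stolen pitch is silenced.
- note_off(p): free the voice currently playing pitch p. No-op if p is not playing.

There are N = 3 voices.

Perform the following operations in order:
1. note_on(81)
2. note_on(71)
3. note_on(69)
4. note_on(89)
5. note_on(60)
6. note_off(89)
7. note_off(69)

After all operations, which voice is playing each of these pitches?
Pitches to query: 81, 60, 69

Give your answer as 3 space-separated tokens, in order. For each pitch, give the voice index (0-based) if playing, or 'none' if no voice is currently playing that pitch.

Op 1: note_on(81): voice 0 is free -> assigned | voices=[81 - -]
Op 2: note_on(71): voice 1 is free -> assigned | voices=[81 71 -]
Op 3: note_on(69): voice 2 is free -> assigned | voices=[81 71 69]
Op 4: note_on(89): all voices busy, STEAL voice 0 (pitch 81, oldest) -> assign | voices=[89 71 69]
Op 5: note_on(60): all voices busy, STEAL voice 1 (pitch 71, oldest) -> assign | voices=[89 60 69]
Op 6: note_off(89): free voice 0 | voices=[- 60 69]
Op 7: note_off(69): free voice 2 | voices=[- 60 -]

Answer: none 1 none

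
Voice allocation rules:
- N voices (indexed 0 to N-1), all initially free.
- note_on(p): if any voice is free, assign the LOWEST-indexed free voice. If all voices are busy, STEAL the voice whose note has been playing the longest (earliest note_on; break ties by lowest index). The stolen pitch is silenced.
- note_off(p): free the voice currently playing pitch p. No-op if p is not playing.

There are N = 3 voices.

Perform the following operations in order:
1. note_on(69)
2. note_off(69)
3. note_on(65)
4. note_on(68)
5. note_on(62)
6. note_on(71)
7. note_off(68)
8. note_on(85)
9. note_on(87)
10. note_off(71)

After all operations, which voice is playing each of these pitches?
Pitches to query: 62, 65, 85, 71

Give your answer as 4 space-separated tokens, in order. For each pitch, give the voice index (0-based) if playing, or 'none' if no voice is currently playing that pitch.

Answer: none none 1 none

Derivation:
Op 1: note_on(69): voice 0 is free -> assigned | voices=[69 - -]
Op 2: note_off(69): free voice 0 | voices=[- - -]
Op 3: note_on(65): voice 0 is free -> assigned | voices=[65 - -]
Op 4: note_on(68): voice 1 is free -> assigned | voices=[65 68 -]
Op 5: note_on(62): voice 2 is free -> assigned | voices=[65 68 62]
Op 6: note_on(71): all voices busy, STEAL voice 0 (pitch 65, oldest) -> assign | voices=[71 68 62]
Op 7: note_off(68): free voice 1 | voices=[71 - 62]
Op 8: note_on(85): voice 1 is free -> assigned | voices=[71 85 62]
Op 9: note_on(87): all voices busy, STEAL voice 2 (pitch 62, oldest) -> assign | voices=[71 85 87]
Op 10: note_off(71): free voice 0 | voices=[- 85 87]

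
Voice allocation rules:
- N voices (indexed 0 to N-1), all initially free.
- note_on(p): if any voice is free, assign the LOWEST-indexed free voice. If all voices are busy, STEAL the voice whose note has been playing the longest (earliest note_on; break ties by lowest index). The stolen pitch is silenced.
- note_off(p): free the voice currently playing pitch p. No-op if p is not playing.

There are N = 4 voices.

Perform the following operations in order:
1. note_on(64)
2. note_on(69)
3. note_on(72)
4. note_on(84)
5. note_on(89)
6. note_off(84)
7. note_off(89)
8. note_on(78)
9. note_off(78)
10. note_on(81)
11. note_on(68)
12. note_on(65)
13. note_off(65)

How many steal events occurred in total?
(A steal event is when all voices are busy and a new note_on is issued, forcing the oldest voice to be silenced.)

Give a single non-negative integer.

Answer: 2

Derivation:
Op 1: note_on(64): voice 0 is free -> assigned | voices=[64 - - -]
Op 2: note_on(69): voice 1 is free -> assigned | voices=[64 69 - -]
Op 3: note_on(72): voice 2 is free -> assigned | voices=[64 69 72 -]
Op 4: note_on(84): voice 3 is free -> assigned | voices=[64 69 72 84]
Op 5: note_on(89): all voices busy, STEAL voice 0 (pitch 64, oldest) -> assign | voices=[89 69 72 84]
Op 6: note_off(84): free voice 3 | voices=[89 69 72 -]
Op 7: note_off(89): free voice 0 | voices=[- 69 72 -]
Op 8: note_on(78): voice 0 is free -> assigned | voices=[78 69 72 -]
Op 9: note_off(78): free voice 0 | voices=[- 69 72 -]
Op 10: note_on(81): voice 0 is free -> assigned | voices=[81 69 72 -]
Op 11: note_on(68): voice 3 is free -> assigned | voices=[81 69 72 68]
Op 12: note_on(65): all voices busy, STEAL voice 1 (pitch 69, oldest) -> assign | voices=[81 65 72 68]
Op 13: note_off(65): free voice 1 | voices=[81 - 72 68]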